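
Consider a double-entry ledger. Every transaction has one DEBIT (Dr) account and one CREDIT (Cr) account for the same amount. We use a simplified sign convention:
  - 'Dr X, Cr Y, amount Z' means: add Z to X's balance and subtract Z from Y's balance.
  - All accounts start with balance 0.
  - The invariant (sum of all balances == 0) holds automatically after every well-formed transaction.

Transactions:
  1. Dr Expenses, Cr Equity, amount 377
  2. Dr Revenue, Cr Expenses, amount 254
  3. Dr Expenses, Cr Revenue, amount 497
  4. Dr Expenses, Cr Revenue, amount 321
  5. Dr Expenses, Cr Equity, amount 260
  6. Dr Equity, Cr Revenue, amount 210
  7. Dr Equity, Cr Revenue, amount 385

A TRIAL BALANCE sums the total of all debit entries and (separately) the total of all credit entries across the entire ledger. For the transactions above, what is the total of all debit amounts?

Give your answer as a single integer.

Txn 1: debit+=377
Txn 2: debit+=254
Txn 3: debit+=497
Txn 4: debit+=321
Txn 5: debit+=260
Txn 6: debit+=210
Txn 7: debit+=385
Total debits = 2304

Answer: 2304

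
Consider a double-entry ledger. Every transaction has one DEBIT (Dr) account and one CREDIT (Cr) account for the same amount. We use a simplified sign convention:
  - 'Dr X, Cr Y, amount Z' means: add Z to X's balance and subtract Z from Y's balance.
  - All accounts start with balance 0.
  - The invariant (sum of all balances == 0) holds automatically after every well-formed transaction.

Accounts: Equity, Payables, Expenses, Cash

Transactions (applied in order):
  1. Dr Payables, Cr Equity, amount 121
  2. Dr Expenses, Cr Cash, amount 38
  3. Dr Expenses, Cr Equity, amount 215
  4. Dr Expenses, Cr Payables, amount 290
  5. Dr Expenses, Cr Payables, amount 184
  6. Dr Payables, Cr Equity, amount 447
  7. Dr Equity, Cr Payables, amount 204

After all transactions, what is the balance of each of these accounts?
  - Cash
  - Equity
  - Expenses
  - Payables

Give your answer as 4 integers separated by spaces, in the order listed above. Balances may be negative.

Answer: -38 -579 727 -110

Derivation:
After txn 1 (Dr Payables, Cr Equity, amount 121): Equity=-121 Payables=121
After txn 2 (Dr Expenses, Cr Cash, amount 38): Cash=-38 Equity=-121 Expenses=38 Payables=121
After txn 3 (Dr Expenses, Cr Equity, amount 215): Cash=-38 Equity=-336 Expenses=253 Payables=121
After txn 4 (Dr Expenses, Cr Payables, amount 290): Cash=-38 Equity=-336 Expenses=543 Payables=-169
After txn 5 (Dr Expenses, Cr Payables, amount 184): Cash=-38 Equity=-336 Expenses=727 Payables=-353
After txn 6 (Dr Payables, Cr Equity, amount 447): Cash=-38 Equity=-783 Expenses=727 Payables=94
After txn 7 (Dr Equity, Cr Payables, amount 204): Cash=-38 Equity=-579 Expenses=727 Payables=-110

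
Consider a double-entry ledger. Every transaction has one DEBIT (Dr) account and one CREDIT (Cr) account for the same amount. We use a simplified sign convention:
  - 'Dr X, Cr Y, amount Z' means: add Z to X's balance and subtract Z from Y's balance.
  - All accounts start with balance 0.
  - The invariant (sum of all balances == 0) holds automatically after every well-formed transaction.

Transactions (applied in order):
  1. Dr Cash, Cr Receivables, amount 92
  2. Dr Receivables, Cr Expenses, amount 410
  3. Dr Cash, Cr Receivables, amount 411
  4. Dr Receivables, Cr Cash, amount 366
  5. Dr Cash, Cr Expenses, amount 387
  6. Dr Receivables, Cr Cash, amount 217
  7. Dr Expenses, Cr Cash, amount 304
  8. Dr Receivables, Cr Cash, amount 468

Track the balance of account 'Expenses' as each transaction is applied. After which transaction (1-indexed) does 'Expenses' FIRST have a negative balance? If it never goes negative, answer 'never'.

After txn 1: Expenses=0
After txn 2: Expenses=-410

Answer: 2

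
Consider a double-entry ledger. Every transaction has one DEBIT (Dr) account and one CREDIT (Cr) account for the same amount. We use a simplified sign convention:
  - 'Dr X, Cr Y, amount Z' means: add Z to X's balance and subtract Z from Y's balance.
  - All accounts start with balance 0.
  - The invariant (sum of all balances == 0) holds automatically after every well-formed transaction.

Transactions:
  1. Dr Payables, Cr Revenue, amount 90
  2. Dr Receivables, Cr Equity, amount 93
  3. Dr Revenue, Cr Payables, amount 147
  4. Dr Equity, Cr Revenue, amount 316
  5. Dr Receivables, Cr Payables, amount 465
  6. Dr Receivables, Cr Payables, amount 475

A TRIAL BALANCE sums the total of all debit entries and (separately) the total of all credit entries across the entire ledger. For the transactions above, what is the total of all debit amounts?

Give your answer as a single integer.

Txn 1: debit+=90
Txn 2: debit+=93
Txn 3: debit+=147
Txn 4: debit+=316
Txn 5: debit+=465
Txn 6: debit+=475
Total debits = 1586

Answer: 1586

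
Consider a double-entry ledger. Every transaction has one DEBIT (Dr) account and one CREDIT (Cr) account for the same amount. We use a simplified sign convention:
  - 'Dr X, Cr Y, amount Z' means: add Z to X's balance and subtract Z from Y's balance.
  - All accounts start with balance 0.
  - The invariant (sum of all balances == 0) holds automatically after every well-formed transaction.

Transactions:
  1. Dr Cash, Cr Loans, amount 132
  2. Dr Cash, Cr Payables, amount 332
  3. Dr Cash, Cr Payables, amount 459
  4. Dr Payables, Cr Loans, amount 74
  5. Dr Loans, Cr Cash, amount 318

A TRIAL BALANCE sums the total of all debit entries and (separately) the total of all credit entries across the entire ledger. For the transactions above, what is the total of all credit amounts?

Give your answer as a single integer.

Answer: 1315

Derivation:
Txn 1: credit+=132
Txn 2: credit+=332
Txn 3: credit+=459
Txn 4: credit+=74
Txn 5: credit+=318
Total credits = 1315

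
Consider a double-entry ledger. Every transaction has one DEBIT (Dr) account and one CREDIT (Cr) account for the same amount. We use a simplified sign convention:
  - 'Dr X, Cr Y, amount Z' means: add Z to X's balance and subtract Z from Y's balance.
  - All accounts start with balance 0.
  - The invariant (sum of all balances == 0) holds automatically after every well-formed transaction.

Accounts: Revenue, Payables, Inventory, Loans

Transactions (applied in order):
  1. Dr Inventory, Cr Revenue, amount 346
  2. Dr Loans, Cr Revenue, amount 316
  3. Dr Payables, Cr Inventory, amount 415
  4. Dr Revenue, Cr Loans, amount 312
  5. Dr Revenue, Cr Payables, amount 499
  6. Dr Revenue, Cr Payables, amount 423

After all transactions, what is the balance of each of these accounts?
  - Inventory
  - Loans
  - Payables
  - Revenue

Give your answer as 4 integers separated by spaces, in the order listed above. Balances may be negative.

Answer: -69 4 -507 572

Derivation:
After txn 1 (Dr Inventory, Cr Revenue, amount 346): Inventory=346 Revenue=-346
After txn 2 (Dr Loans, Cr Revenue, amount 316): Inventory=346 Loans=316 Revenue=-662
After txn 3 (Dr Payables, Cr Inventory, amount 415): Inventory=-69 Loans=316 Payables=415 Revenue=-662
After txn 4 (Dr Revenue, Cr Loans, amount 312): Inventory=-69 Loans=4 Payables=415 Revenue=-350
After txn 5 (Dr Revenue, Cr Payables, amount 499): Inventory=-69 Loans=4 Payables=-84 Revenue=149
After txn 6 (Dr Revenue, Cr Payables, amount 423): Inventory=-69 Loans=4 Payables=-507 Revenue=572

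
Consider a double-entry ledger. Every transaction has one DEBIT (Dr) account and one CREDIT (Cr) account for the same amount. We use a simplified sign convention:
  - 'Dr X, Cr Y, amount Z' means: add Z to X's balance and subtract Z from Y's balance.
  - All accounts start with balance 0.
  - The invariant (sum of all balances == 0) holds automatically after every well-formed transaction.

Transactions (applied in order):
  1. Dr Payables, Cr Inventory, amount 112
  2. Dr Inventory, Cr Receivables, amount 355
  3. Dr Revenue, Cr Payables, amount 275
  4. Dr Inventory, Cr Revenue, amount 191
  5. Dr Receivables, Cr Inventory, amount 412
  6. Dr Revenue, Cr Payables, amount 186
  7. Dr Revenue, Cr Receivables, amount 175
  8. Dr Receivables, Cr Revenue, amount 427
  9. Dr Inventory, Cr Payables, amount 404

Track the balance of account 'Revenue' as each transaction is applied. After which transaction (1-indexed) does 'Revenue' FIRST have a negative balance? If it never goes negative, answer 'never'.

After txn 1: Revenue=0
After txn 2: Revenue=0
After txn 3: Revenue=275
After txn 4: Revenue=84
After txn 5: Revenue=84
After txn 6: Revenue=270
After txn 7: Revenue=445
After txn 8: Revenue=18
After txn 9: Revenue=18

Answer: never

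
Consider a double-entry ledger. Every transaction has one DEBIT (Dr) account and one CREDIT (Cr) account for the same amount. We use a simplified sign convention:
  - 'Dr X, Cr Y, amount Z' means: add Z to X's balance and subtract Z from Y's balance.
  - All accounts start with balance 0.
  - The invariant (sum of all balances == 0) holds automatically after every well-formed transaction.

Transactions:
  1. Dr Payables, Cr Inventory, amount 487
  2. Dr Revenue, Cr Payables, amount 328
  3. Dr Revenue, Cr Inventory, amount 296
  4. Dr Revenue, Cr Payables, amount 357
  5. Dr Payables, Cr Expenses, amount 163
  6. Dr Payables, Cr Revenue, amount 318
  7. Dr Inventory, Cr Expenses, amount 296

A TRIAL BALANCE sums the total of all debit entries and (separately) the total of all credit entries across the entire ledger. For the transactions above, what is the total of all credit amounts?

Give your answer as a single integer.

Answer: 2245

Derivation:
Txn 1: credit+=487
Txn 2: credit+=328
Txn 3: credit+=296
Txn 4: credit+=357
Txn 5: credit+=163
Txn 6: credit+=318
Txn 7: credit+=296
Total credits = 2245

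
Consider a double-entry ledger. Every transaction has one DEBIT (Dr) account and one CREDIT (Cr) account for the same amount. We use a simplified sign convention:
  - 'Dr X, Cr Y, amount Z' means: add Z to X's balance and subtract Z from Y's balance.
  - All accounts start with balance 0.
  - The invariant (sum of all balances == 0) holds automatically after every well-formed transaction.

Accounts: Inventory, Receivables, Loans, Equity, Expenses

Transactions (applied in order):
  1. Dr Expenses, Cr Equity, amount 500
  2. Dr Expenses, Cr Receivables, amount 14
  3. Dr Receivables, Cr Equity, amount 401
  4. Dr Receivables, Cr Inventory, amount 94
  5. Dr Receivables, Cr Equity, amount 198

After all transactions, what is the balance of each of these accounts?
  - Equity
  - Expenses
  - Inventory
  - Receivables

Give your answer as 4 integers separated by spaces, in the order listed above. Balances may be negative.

Answer: -1099 514 -94 679

Derivation:
After txn 1 (Dr Expenses, Cr Equity, amount 500): Equity=-500 Expenses=500
After txn 2 (Dr Expenses, Cr Receivables, amount 14): Equity=-500 Expenses=514 Receivables=-14
After txn 3 (Dr Receivables, Cr Equity, amount 401): Equity=-901 Expenses=514 Receivables=387
After txn 4 (Dr Receivables, Cr Inventory, amount 94): Equity=-901 Expenses=514 Inventory=-94 Receivables=481
After txn 5 (Dr Receivables, Cr Equity, amount 198): Equity=-1099 Expenses=514 Inventory=-94 Receivables=679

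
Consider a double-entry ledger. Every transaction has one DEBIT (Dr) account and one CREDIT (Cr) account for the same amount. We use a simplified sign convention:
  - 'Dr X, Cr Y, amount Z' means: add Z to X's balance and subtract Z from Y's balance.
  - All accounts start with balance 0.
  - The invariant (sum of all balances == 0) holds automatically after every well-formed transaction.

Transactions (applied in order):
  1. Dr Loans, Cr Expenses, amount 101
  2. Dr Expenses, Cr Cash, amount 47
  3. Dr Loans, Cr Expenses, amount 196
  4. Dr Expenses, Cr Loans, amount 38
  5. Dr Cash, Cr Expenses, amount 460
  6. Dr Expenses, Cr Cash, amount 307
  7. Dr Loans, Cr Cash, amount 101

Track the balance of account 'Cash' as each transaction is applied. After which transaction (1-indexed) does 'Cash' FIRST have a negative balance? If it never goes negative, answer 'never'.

Answer: 2

Derivation:
After txn 1: Cash=0
After txn 2: Cash=-47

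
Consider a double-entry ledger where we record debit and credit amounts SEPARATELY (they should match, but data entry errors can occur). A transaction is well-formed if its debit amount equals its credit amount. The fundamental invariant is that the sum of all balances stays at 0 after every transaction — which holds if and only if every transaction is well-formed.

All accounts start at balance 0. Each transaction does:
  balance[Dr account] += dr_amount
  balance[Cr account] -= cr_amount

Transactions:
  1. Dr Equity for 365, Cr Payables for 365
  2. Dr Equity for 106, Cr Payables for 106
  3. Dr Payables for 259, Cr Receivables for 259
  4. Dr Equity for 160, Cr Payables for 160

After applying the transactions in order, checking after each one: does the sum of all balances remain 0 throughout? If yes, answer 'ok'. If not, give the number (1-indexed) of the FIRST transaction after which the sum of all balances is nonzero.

Answer: ok

Derivation:
After txn 1: dr=365 cr=365 sum_balances=0
After txn 2: dr=106 cr=106 sum_balances=0
After txn 3: dr=259 cr=259 sum_balances=0
After txn 4: dr=160 cr=160 sum_balances=0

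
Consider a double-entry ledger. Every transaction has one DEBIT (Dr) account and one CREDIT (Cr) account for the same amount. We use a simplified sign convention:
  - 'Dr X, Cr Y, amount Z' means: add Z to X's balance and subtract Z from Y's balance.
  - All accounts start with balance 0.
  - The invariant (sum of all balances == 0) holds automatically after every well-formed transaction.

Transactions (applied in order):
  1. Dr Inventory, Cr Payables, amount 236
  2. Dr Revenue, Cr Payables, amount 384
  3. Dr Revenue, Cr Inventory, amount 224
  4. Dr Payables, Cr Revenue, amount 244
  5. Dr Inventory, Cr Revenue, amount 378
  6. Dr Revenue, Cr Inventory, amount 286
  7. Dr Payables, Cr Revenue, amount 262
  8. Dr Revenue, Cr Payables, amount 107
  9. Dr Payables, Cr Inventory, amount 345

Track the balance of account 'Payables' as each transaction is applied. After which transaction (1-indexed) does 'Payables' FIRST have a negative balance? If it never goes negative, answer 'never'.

After txn 1: Payables=-236

Answer: 1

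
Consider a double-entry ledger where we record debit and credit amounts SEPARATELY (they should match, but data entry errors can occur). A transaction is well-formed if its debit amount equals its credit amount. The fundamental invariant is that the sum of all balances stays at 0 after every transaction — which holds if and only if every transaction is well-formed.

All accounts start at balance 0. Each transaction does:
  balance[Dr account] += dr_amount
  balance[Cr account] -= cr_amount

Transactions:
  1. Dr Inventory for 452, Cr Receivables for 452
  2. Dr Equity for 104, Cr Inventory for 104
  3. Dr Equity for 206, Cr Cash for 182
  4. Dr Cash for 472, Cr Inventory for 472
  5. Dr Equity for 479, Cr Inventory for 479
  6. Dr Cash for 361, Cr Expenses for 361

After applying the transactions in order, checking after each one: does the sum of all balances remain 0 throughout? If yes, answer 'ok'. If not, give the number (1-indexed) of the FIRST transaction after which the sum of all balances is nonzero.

After txn 1: dr=452 cr=452 sum_balances=0
After txn 2: dr=104 cr=104 sum_balances=0
After txn 3: dr=206 cr=182 sum_balances=24
After txn 4: dr=472 cr=472 sum_balances=24
After txn 5: dr=479 cr=479 sum_balances=24
After txn 6: dr=361 cr=361 sum_balances=24

Answer: 3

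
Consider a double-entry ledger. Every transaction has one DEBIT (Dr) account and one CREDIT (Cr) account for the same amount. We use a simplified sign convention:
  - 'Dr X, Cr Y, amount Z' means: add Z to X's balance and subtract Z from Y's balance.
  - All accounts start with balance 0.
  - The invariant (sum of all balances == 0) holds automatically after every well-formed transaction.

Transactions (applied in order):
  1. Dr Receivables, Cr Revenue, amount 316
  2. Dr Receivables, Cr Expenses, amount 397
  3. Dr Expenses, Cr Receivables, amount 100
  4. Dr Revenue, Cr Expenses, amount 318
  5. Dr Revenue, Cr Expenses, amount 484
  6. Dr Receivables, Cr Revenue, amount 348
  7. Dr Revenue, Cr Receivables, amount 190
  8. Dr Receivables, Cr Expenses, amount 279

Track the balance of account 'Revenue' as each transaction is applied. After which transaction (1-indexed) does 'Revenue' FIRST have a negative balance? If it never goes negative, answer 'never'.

After txn 1: Revenue=-316

Answer: 1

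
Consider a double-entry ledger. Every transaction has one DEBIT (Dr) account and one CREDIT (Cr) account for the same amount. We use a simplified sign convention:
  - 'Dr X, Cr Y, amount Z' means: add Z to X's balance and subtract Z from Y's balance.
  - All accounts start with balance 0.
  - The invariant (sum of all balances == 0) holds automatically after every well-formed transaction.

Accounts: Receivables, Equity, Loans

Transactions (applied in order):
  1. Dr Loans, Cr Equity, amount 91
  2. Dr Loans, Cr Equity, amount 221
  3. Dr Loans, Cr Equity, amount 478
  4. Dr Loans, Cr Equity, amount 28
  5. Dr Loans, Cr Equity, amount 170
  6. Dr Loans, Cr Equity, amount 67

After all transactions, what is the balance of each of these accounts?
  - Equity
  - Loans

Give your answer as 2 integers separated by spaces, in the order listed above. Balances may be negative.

After txn 1 (Dr Loans, Cr Equity, amount 91): Equity=-91 Loans=91
After txn 2 (Dr Loans, Cr Equity, amount 221): Equity=-312 Loans=312
After txn 3 (Dr Loans, Cr Equity, amount 478): Equity=-790 Loans=790
After txn 4 (Dr Loans, Cr Equity, amount 28): Equity=-818 Loans=818
After txn 5 (Dr Loans, Cr Equity, amount 170): Equity=-988 Loans=988
After txn 6 (Dr Loans, Cr Equity, amount 67): Equity=-1055 Loans=1055

Answer: -1055 1055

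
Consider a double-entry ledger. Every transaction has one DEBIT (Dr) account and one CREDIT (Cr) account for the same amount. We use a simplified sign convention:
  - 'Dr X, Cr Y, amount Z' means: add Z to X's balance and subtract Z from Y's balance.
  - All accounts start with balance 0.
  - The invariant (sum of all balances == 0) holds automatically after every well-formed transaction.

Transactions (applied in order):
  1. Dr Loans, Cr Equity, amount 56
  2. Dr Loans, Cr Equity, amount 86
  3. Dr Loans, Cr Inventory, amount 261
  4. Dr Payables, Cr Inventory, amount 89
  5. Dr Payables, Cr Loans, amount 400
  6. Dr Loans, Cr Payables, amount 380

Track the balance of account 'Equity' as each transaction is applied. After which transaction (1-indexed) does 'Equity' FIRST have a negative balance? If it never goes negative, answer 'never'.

Answer: 1

Derivation:
After txn 1: Equity=-56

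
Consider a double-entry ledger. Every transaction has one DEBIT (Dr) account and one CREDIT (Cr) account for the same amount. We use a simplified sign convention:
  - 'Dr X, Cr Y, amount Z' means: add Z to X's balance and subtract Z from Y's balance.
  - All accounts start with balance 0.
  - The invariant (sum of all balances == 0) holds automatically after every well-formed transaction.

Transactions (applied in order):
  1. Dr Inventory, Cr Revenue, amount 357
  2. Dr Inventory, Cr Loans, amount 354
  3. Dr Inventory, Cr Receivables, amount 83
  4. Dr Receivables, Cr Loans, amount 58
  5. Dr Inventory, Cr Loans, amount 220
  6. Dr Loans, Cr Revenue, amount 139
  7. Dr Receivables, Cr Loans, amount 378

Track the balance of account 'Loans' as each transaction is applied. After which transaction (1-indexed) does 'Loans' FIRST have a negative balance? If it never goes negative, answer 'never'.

Answer: 2

Derivation:
After txn 1: Loans=0
After txn 2: Loans=-354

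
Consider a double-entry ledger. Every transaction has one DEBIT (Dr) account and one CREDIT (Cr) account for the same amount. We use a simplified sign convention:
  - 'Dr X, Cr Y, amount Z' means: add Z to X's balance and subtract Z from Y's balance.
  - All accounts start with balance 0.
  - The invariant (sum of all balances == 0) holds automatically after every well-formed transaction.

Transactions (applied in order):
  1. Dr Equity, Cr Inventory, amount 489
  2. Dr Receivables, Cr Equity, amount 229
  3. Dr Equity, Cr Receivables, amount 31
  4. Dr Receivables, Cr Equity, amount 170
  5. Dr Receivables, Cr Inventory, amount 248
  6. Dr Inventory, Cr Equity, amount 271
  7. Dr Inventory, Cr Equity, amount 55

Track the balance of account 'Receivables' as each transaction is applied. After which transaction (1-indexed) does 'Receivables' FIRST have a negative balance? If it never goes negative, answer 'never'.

After txn 1: Receivables=0
After txn 2: Receivables=229
After txn 3: Receivables=198
After txn 4: Receivables=368
After txn 5: Receivables=616
After txn 6: Receivables=616
After txn 7: Receivables=616

Answer: never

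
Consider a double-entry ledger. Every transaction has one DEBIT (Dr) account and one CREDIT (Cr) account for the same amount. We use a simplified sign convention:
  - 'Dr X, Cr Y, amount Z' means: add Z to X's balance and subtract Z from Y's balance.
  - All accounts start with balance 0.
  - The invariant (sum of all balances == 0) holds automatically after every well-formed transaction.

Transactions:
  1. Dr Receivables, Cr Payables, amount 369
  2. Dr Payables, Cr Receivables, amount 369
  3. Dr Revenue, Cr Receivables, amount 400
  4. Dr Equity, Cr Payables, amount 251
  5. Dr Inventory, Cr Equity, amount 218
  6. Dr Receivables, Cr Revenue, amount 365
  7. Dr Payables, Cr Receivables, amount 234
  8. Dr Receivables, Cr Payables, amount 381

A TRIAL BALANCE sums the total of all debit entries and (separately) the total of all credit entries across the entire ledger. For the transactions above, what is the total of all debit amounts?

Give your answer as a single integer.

Txn 1: debit+=369
Txn 2: debit+=369
Txn 3: debit+=400
Txn 4: debit+=251
Txn 5: debit+=218
Txn 6: debit+=365
Txn 7: debit+=234
Txn 8: debit+=381
Total debits = 2587

Answer: 2587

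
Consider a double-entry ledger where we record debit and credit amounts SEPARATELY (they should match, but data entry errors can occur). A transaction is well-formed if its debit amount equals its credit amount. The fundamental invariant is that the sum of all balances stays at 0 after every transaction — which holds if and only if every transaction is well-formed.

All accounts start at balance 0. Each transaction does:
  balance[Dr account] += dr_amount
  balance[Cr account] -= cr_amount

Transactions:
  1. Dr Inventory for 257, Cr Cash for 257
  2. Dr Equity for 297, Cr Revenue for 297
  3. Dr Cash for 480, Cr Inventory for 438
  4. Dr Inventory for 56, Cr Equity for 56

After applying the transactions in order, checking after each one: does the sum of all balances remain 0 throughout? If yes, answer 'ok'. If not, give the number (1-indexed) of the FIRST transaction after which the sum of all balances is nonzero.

Answer: 3

Derivation:
After txn 1: dr=257 cr=257 sum_balances=0
After txn 2: dr=297 cr=297 sum_balances=0
After txn 3: dr=480 cr=438 sum_balances=42
After txn 4: dr=56 cr=56 sum_balances=42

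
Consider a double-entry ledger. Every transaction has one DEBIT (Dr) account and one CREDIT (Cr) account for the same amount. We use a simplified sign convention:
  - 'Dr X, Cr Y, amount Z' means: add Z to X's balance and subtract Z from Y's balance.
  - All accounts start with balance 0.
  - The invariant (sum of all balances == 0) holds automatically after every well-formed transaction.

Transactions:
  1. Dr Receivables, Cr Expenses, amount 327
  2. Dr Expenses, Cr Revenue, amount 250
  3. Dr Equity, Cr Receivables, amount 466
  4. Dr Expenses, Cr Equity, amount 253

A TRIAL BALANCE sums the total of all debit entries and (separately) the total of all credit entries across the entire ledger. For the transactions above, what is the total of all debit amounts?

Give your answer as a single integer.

Txn 1: debit+=327
Txn 2: debit+=250
Txn 3: debit+=466
Txn 4: debit+=253
Total debits = 1296

Answer: 1296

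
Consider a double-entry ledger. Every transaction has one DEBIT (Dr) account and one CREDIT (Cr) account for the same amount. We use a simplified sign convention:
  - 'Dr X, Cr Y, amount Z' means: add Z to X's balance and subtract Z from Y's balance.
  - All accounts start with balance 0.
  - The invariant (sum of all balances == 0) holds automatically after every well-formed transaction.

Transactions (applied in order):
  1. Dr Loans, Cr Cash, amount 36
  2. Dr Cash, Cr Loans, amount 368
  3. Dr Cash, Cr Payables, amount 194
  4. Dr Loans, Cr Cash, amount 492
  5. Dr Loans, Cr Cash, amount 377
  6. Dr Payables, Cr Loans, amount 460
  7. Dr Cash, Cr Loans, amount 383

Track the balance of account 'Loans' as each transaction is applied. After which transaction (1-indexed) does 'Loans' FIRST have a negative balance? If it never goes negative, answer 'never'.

Answer: 2

Derivation:
After txn 1: Loans=36
After txn 2: Loans=-332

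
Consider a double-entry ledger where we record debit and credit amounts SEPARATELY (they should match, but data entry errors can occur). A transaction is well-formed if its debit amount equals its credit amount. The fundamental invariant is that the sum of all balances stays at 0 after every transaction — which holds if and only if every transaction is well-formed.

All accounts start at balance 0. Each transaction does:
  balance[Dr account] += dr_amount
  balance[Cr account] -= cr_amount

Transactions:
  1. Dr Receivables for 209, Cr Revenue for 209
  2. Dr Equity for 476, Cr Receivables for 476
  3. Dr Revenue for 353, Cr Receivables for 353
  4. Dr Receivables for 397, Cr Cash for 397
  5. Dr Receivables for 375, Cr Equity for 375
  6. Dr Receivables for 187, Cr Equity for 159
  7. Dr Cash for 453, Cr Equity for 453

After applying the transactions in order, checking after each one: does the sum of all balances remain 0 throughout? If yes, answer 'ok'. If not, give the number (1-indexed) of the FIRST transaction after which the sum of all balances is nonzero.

After txn 1: dr=209 cr=209 sum_balances=0
After txn 2: dr=476 cr=476 sum_balances=0
After txn 3: dr=353 cr=353 sum_balances=0
After txn 4: dr=397 cr=397 sum_balances=0
After txn 5: dr=375 cr=375 sum_balances=0
After txn 6: dr=187 cr=159 sum_balances=28
After txn 7: dr=453 cr=453 sum_balances=28

Answer: 6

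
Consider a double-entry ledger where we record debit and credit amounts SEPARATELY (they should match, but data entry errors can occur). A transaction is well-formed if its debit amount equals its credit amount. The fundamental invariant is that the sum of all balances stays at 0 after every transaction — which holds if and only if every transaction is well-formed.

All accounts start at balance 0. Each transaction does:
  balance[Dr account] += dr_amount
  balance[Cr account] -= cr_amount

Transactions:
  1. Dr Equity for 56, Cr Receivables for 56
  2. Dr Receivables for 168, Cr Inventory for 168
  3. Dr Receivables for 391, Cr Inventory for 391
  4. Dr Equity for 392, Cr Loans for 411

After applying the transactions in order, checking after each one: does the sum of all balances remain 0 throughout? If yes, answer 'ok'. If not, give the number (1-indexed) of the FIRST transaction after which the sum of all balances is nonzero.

Answer: 4

Derivation:
After txn 1: dr=56 cr=56 sum_balances=0
After txn 2: dr=168 cr=168 sum_balances=0
After txn 3: dr=391 cr=391 sum_balances=0
After txn 4: dr=392 cr=411 sum_balances=-19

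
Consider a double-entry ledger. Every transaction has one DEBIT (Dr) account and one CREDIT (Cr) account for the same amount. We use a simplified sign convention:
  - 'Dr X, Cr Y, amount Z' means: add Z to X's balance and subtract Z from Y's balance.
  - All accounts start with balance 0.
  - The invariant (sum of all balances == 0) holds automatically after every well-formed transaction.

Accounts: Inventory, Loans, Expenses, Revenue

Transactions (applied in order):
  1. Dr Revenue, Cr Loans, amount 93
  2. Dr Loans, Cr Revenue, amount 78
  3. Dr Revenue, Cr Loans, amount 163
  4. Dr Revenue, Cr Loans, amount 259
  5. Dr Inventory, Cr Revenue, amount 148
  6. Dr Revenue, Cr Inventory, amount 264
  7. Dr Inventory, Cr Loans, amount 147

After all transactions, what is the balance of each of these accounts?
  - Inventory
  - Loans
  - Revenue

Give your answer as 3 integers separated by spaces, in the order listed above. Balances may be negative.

After txn 1 (Dr Revenue, Cr Loans, amount 93): Loans=-93 Revenue=93
After txn 2 (Dr Loans, Cr Revenue, amount 78): Loans=-15 Revenue=15
After txn 3 (Dr Revenue, Cr Loans, amount 163): Loans=-178 Revenue=178
After txn 4 (Dr Revenue, Cr Loans, amount 259): Loans=-437 Revenue=437
After txn 5 (Dr Inventory, Cr Revenue, amount 148): Inventory=148 Loans=-437 Revenue=289
After txn 6 (Dr Revenue, Cr Inventory, amount 264): Inventory=-116 Loans=-437 Revenue=553
After txn 7 (Dr Inventory, Cr Loans, amount 147): Inventory=31 Loans=-584 Revenue=553

Answer: 31 -584 553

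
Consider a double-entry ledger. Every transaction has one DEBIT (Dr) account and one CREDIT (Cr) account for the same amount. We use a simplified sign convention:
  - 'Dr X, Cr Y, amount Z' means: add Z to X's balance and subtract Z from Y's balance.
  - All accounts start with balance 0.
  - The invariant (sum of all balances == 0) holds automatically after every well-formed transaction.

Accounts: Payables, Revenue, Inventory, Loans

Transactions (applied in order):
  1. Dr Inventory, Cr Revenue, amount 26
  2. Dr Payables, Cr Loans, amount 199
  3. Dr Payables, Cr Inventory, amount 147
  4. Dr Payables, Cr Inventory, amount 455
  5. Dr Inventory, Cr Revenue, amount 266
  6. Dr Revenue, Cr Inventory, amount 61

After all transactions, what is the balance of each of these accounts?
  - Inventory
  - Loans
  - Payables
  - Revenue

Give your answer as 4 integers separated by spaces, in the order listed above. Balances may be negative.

Answer: -371 -199 801 -231

Derivation:
After txn 1 (Dr Inventory, Cr Revenue, amount 26): Inventory=26 Revenue=-26
After txn 2 (Dr Payables, Cr Loans, amount 199): Inventory=26 Loans=-199 Payables=199 Revenue=-26
After txn 3 (Dr Payables, Cr Inventory, amount 147): Inventory=-121 Loans=-199 Payables=346 Revenue=-26
After txn 4 (Dr Payables, Cr Inventory, amount 455): Inventory=-576 Loans=-199 Payables=801 Revenue=-26
After txn 5 (Dr Inventory, Cr Revenue, amount 266): Inventory=-310 Loans=-199 Payables=801 Revenue=-292
After txn 6 (Dr Revenue, Cr Inventory, amount 61): Inventory=-371 Loans=-199 Payables=801 Revenue=-231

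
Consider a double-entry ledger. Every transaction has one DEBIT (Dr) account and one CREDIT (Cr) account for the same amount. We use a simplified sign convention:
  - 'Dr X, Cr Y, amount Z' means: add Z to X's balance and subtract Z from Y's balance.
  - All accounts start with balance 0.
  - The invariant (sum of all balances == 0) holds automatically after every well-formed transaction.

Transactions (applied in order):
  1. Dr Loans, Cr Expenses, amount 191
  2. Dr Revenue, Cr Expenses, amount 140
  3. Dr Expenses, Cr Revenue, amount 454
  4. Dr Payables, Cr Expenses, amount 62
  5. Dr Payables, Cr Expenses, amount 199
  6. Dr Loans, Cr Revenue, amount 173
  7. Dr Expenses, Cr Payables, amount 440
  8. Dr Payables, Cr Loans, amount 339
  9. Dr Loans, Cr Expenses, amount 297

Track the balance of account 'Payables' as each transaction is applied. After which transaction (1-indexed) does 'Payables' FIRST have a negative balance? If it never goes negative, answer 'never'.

Answer: 7

Derivation:
After txn 1: Payables=0
After txn 2: Payables=0
After txn 3: Payables=0
After txn 4: Payables=62
After txn 5: Payables=261
After txn 6: Payables=261
After txn 7: Payables=-179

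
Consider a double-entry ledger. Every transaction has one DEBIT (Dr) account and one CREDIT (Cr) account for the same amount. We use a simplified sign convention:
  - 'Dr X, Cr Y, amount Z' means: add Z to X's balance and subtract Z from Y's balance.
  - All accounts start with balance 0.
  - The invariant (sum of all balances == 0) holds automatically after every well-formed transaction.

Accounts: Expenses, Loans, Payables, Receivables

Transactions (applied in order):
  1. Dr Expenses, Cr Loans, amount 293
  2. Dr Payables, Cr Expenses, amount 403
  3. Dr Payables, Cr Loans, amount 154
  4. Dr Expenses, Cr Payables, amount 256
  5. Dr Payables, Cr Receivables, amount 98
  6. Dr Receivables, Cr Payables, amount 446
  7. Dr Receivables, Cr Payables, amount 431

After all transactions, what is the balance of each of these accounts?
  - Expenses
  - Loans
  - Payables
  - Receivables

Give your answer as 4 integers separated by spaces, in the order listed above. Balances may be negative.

After txn 1 (Dr Expenses, Cr Loans, amount 293): Expenses=293 Loans=-293
After txn 2 (Dr Payables, Cr Expenses, amount 403): Expenses=-110 Loans=-293 Payables=403
After txn 3 (Dr Payables, Cr Loans, amount 154): Expenses=-110 Loans=-447 Payables=557
After txn 4 (Dr Expenses, Cr Payables, amount 256): Expenses=146 Loans=-447 Payables=301
After txn 5 (Dr Payables, Cr Receivables, amount 98): Expenses=146 Loans=-447 Payables=399 Receivables=-98
After txn 6 (Dr Receivables, Cr Payables, amount 446): Expenses=146 Loans=-447 Payables=-47 Receivables=348
After txn 7 (Dr Receivables, Cr Payables, amount 431): Expenses=146 Loans=-447 Payables=-478 Receivables=779

Answer: 146 -447 -478 779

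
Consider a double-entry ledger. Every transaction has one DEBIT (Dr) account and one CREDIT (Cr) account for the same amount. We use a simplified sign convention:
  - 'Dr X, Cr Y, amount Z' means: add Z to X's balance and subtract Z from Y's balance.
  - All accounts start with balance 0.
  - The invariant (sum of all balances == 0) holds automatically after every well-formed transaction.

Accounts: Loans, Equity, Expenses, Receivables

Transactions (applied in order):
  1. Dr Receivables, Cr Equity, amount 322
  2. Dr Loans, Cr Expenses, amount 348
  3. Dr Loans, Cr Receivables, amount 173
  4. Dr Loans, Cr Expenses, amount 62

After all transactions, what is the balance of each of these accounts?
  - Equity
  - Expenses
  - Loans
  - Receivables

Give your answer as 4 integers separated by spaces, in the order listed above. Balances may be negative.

Answer: -322 -410 583 149

Derivation:
After txn 1 (Dr Receivables, Cr Equity, amount 322): Equity=-322 Receivables=322
After txn 2 (Dr Loans, Cr Expenses, amount 348): Equity=-322 Expenses=-348 Loans=348 Receivables=322
After txn 3 (Dr Loans, Cr Receivables, amount 173): Equity=-322 Expenses=-348 Loans=521 Receivables=149
After txn 4 (Dr Loans, Cr Expenses, amount 62): Equity=-322 Expenses=-410 Loans=583 Receivables=149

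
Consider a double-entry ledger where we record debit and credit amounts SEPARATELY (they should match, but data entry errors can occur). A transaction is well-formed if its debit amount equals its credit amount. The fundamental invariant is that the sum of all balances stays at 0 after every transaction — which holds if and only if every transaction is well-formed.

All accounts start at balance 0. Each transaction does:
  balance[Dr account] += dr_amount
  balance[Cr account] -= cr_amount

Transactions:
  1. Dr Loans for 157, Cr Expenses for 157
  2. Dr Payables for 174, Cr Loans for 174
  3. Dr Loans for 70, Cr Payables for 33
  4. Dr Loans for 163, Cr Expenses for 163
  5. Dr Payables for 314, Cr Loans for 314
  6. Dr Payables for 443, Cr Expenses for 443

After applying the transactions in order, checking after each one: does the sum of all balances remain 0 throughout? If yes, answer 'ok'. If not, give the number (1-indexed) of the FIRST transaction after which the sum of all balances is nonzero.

After txn 1: dr=157 cr=157 sum_balances=0
After txn 2: dr=174 cr=174 sum_balances=0
After txn 3: dr=70 cr=33 sum_balances=37
After txn 4: dr=163 cr=163 sum_balances=37
After txn 5: dr=314 cr=314 sum_balances=37
After txn 6: dr=443 cr=443 sum_balances=37

Answer: 3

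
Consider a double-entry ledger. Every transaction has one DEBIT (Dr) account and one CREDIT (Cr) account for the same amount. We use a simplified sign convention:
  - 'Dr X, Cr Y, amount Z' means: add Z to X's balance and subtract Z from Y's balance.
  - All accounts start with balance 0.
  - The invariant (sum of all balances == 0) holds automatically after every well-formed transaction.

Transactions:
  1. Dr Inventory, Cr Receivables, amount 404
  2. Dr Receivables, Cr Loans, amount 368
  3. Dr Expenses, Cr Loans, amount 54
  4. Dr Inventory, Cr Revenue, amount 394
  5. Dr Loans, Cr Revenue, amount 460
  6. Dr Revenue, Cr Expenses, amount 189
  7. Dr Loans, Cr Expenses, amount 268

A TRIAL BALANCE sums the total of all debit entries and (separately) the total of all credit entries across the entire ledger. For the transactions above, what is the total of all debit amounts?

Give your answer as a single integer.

Txn 1: debit+=404
Txn 2: debit+=368
Txn 3: debit+=54
Txn 4: debit+=394
Txn 5: debit+=460
Txn 6: debit+=189
Txn 7: debit+=268
Total debits = 2137

Answer: 2137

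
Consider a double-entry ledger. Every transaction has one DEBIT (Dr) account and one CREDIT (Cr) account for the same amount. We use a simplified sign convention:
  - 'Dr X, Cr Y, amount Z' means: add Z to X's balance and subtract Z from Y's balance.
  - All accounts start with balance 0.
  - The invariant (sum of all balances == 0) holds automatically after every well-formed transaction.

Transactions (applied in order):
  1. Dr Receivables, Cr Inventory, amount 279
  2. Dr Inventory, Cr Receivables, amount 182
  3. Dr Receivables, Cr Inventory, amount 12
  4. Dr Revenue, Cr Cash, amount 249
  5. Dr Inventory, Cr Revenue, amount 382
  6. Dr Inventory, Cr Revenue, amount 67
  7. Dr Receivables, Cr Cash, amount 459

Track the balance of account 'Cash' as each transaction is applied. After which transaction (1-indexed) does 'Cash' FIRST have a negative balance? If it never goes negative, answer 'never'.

After txn 1: Cash=0
After txn 2: Cash=0
After txn 3: Cash=0
After txn 4: Cash=-249

Answer: 4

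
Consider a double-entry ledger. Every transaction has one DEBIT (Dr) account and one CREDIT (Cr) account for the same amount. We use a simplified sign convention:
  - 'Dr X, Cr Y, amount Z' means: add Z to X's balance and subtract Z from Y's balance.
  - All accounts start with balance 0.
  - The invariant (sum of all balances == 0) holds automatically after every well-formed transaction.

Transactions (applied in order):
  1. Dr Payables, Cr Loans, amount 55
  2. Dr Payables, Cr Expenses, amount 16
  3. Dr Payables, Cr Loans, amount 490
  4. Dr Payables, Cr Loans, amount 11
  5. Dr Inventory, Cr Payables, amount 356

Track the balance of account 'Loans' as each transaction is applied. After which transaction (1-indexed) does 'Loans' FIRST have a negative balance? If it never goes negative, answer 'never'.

After txn 1: Loans=-55

Answer: 1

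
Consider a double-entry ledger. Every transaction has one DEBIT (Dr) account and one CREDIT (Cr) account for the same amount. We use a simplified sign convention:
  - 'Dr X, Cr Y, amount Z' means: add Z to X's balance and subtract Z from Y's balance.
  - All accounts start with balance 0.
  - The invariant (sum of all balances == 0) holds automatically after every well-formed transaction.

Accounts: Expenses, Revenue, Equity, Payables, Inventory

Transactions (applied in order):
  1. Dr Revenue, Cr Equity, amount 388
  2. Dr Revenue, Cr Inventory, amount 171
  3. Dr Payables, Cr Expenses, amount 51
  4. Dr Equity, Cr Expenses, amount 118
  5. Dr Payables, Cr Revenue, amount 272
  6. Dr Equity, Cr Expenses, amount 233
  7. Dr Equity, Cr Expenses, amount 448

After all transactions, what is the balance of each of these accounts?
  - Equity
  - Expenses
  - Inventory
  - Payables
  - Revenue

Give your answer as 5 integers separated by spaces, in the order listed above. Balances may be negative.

Answer: 411 -850 -171 323 287

Derivation:
After txn 1 (Dr Revenue, Cr Equity, amount 388): Equity=-388 Revenue=388
After txn 2 (Dr Revenue, Cr Inventory, amount 171): Equity=-388 Inventory=-171 Revenue=559
After txn 3 (Dr Payables, Cr Expenses, amount 51): Equity=-388 Expenses=-51 Inventory=-171 Payables=51 Revenue=559
After txn 4 (Dr Equity, Cr Expenses, amount 118): Equity=-270 Expenses=-169 Inventory=-171 Payables=51 Revenue=559
After txn 5 (Dr Payables, Cr Revenue, amount 272): Equity=-270 Expenses=-169 Inventory=-171 Payables=323 Revenue=287
After txn 6 (Dr Equity, Cr Expenses, amount 233): Equity=-37 Expenses=-402 Inventory=-171 Payables=323 Revenue=287
After txn 7 (Dr Equity, Cr Expenses, amount 448): Equity=411 Expenses=-850 Inventory=-171 Payables=323 Revenue=287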